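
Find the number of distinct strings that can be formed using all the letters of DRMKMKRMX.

15120

The 9 letters of DRMKMKRMX have repeats: K appearing twice, M appearing 3 times, and R appearing twice.
The number of distinct arrangements is 9!/(3!·2!·2!) = 362880/24 = 15120.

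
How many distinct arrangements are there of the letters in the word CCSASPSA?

The 8 letters of CCSASPSA have repeats: A appearing twice, C appearing twice, and S appearing 3 times.
Dividing 8! = 40320 by 3!·2!·2! = 24 for the repeated letters gives 1680.

1680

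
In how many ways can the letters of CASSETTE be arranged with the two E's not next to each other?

3780

There are 8!/(2!·2!·2!) = 5040 arrangements of CASSETTE in total.
Arrangements with the E's together: treat EE as one letter, giving (7)!/(2!·2!) = 1260.
Hence 5040 − 1260 = 3780.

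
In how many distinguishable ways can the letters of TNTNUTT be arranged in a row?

The 7 letters of TNTNUTT have repeats: N appearing twice and T appearing 4 times.
The number of distinct arrangements is 7!/(4!·2!) = 5040/48 = 105.

105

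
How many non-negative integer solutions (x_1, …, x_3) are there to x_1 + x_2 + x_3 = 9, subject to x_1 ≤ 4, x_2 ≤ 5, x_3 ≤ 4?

Ignoring the caps, the number of non-negative solutions to x_1+…+x_3 = 9 is C(11,2) = 55.
Subtract solutions that violate a single cap (substitute x_i' = x_i − (cap_i+1)): x_1 ≥ 5 gives C(6,2) = 15; x_2 ≥ 6 gives C(5,2) = 10; x_3 ≥ 5 gives C(6,2) = 15. Together 40.
No two caps can be exceeded simultaneously, so the pair terms are all 0.
By inclusion–exclusion the count is 55 − 40 + 0 = 15.

15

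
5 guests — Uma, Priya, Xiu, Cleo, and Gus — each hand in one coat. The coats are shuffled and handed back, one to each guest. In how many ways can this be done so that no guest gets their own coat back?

Count assignments avoiding every fixed point. For any j of the 5 guests fixed to their own coat, the other 5−j can be arranged in (5−j)! ways.
By inclusion–exclusion this is Σ_{j=0}^{5} (−1)^j C(5,j)·(5−j)!.
Computing: 120 − 120 + 60 − 20 + 5 − 1 = 44.

44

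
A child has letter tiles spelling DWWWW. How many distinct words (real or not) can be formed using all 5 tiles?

The 5 letters of DWWWW have repeats: W appearing 4 times.
Dividing 5! = 120 by 4! = 24 for the repeated letters gives 5.

5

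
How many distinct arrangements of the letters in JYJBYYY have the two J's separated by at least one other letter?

75

Total arrangements of JYJBYYY: 7!/(4!·2!) = 105.
Arrangements with the J's together: treat JJ as one letter, giving (6)!/(4!) = 30.
Hence 105 − 30 = 75.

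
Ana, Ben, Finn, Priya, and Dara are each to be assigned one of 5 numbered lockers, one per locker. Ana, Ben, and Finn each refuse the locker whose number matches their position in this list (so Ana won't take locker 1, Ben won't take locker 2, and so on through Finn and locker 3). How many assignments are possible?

Let Aᵢ (for i ∈ {1, 2, 3}) be the placements that put person i in their forbidden locker. Any j of these fix j positions, leaving (5−j)! ways to fill the rest, and there are C(3,j) ways to pick which j.
By inclusion–exclusion, the number of valid placements is Σ_{j=0}^{3} (−1)^j C(3,j)·(5−j)!.
Computing: 120 − 72 + 18 − 2 = 64.

64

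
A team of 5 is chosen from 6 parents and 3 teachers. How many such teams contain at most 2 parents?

Split by how many parents are chosen (0 through 2).
Sum: C(6,0)·C(3,5) + C(6,1)·C(3,4) + C(6,2)·C(3,3) = 0 + 0 + 15 = 15.

15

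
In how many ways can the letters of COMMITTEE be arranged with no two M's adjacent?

35280

Total arrangements of COMMITTEE: 9!/(2!·2!·2!) = 45360.
Arrangements with the M's together: treat MM as one letter, giving (8)!/(2!·2!) = 10080.
Hence 45360 − 10080 = 35280.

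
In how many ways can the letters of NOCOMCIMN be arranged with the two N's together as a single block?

5040

Treat the 2 copies of N as a single block. The multiset to arrange is then {NN, C, C, I, M, M, O, O}, 8 items in all.
That gives (8)!/(2!·2!·2!) = 5040 arrangements.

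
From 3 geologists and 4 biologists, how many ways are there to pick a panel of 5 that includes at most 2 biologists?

6

Split by how many biologists are chosen (0 through 2).
Sum: C(4,0)·C(3,5) + C(4,1)·C(3,4) + C(4,2)·C(3,3) = 0 + 0 + 6 = 6.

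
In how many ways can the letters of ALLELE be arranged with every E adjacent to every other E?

Treat the 2 copies of E as a single block. The multiset to arrange is then {EE, A, L, L, L}, 5 items in all.
That gives (5)!/(3!) = 20 arrangements.

20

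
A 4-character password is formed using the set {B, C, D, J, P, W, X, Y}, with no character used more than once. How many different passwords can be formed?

1680

This is a permutation of 4 out of 8: P(8,4) = 8!/4!.
8 × 7 × 6 × 5 = 1680.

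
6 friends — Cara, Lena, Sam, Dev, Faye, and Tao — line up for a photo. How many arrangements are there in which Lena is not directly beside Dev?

480

Of the 6! = 720 arrangements, those with Lena and Dev adjacent number 2 × 5! = 240 (treat the pair as a block with 2 internal orders).
Complementary counting: 720 − 240 = 480.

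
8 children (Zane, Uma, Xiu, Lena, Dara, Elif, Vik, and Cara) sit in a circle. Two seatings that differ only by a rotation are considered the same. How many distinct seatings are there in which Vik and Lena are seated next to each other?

1440

Glue Vik and Lena into a block (2 internal orders). Seating 7 units around a circle gives (6)! arrangements.
So 2 × (6)! = 2 × 720 = 1440.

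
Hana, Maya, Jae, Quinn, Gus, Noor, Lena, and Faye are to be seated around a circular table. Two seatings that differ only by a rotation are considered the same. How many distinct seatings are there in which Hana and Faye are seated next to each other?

1440

Glue Hana and Faye into a block (2 internal orders). Seating 7 units around a circle gives (6)! arrangements.
So 2 × (6)! = 2 × 720 = 1440.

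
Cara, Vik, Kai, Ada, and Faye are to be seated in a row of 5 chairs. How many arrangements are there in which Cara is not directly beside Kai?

Of the 5! = 120 arrangements, those with Cara and Kai adjacent number 2 × 4! = 48 (treat the pair as a block with 2 internal orders).
Complementary counting: 120 − 48 = 72.

72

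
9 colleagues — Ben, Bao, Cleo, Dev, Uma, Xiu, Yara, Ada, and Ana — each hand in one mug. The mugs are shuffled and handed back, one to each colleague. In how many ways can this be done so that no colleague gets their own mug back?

Let Aᵢ be the assignments in which colleague i gets their own mug. We want the size of the complement of A₁∪…∪A_9.
By inclusion–exclusion this is Σ_{j=0}^{9} (−1)^j C(9,j)·(9−j)!.
Computing: 362880 − 362880 + 181440 − 60480 + 15120 − 3024 + 504 − 72 + 9 − 1 = 133496.

133496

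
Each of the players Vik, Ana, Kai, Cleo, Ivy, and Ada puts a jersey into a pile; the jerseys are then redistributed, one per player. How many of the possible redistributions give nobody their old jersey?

Let Aᵢ be the assignments in which player i gets their old jersey. We want the size of the complement of A₁∪…∪A_6.
By inclusion–exclusion this is Σ_{j=0}^{6} (−1)^j C(6,j)·(6−j)!.
Computing: 720 − 720 + 360 − 120 + 30 − 6 + 1 = 265.

265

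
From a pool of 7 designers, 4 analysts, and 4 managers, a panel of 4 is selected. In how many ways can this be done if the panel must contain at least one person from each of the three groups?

Total 4-person selections from all 15: C(15,4) = 1365.
Subtract selections that omit an entire group: no designers → C(8,4) = 70; no analysts → C(11,4) = 330; no managers → C(11,4) = 330.
Add back selections omitting two groups (i.e. drawn from a single group): C(7,4) + C(4,4) + C(4,4) = 37.
By inclusion–exclusion: 1365 − 730 + 37 = 672.

672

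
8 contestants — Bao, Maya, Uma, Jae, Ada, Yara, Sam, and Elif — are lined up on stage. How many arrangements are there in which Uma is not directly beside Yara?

Of the 8! = 40320 arrangements, those with Uma and Yara adjacent number 2 × 7! = 10080 (treat the pair as a block with 2 internal orders).
So 40320 − 10080 = 30240 arrangements keep them apart.

30240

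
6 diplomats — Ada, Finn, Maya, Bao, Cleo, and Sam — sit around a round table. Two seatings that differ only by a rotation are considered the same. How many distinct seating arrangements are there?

Around a circle, 6 distinct people have 6!/6 = (5)! = 120 rotationally distinct seatings.

120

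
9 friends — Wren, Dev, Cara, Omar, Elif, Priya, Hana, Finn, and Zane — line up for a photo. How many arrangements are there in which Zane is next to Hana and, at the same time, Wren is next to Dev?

Treat {Zane,Hana} as one block (2 orders) and {Wren,Dev} as another (2 orders).
That leaves 7 units to arrange: 2 × 2 × 7! = 4 × 5040 = 20160.

20160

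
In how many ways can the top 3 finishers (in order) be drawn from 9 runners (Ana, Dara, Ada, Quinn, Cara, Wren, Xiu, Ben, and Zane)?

504

There are 9 choices for 1st place, 8 for 2nd, and 7 for 3rd.
That gives 9 × 8 × 7 = 504.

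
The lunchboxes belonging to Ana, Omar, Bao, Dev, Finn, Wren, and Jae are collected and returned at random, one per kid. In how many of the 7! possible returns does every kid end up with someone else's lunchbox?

1854

This is the derangement count D_7: permutations of 7 items with no fixed point.
By inclusion–exclusion this is Σ_{j=0}^{7} (−1)^j C(7,j)·(7−j)!.
Computing: 5040 − 5040 + 2520 − 840 + 210 − 42 + 7 − 1 = 1854.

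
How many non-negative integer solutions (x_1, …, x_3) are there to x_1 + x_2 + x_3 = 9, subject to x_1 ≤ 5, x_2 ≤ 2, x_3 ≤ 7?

Without the upper bounds there are C(11,2) = 55 ways to split 9 among 3 variables.
Subtract solutions that violate a single cap (substitute x_i' = x_i − (cap_i+1)): x_1 ≥ 6 gives C(5,2) = 10; x_2 ≥ 3 gives C(8,2) = 28; x_3 ≥ 8 gives C(3,2) = 3. Together 41.
Add back pairs where two caps are both exceeded: 1 + 0 + 0 = 1.
By inclusion–exclusion the count is 55 − 41 + 1 = 15.

15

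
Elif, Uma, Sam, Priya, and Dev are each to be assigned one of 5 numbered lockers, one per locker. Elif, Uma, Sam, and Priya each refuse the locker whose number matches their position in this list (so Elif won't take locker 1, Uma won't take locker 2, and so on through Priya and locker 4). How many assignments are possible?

53

Let Aᵢ (for 1 ≤ i ≤ 4) be the placements that put person i in their forbidden locker. Any j of these fix j positions, leaving (5−j)! ways to fill the rest, and there are C(4,j) ways to pick which j.
By inclusion–exclusion, the number of valid placements is Σ_{j=0}^{4} (−1)^j C(4,j)·(5−j)!.
Computing: 120 − 96 + 36 − 8 + 1 = 53.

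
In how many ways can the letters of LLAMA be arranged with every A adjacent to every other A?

12

Treat the 2 copies of A as a single block. The multiset to arrange is then {AA, L, L, M}, 4 items in all.
That gives (4)!/(2!) = 12 arrangements.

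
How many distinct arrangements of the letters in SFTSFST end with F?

60

With the last slot taken by F, it remains to arrange the other 6 letters (STSFST).
Those 6 letters have S appearing 3 times and T appearing twice, giving (6)!/(3!·2!) = 60.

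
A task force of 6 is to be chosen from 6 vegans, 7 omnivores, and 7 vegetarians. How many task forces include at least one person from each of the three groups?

32340

With no constraint there are C(20,6) = 38760 possible selections.
Subtract selections that omit an entire group: no vegans → C(14,6) = 3003; no omnivores → C(13,6) = 1716; no vegetarians → C(13,6) = 1716.
Add back selections omitting two groups (i.e. drawn from a single group): C(6,6) + C(7,6) + C(7,6) = 15.
By inclusion–exclusion: 38760 − 6435 + 15 = 32340.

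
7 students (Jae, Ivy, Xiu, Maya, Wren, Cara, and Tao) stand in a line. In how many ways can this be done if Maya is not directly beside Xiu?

3600

Of the 7! = 5040 arrangements, those with Maya and Xiu adjacent number 2 × 6! = 1440 (treat the pair as a block with 2 internal orders).
Complementary counting: 5040 − 1440 = 3600.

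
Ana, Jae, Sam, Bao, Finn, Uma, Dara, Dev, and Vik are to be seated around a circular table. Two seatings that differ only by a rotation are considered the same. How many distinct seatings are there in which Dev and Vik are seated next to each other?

10080

Treat {Dev, Vik} as one unit (2 internal orders) and seat the resulting 8 units around the table: (7)! circular arrangements.
So 2 × (7)! = 2 × 5040 = 10080.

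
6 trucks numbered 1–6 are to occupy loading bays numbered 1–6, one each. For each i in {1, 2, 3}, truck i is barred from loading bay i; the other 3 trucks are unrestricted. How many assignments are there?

Let Aᵢ (for i ∈ {1, 2, 3}) be the placements that put truck i in its forbidden loading bay. Any j of these fix j positions, leaving (6−j)! ways to fill the rest, and there are C(3,j) ways to pick which j.
By inclusion–exclusion, the number of valid placements is Σ_{j=0}^{3} (−1)^j C(3,j)·(6−j)!.
Computing: 720 − 360 + 72 − 6 = 426.

426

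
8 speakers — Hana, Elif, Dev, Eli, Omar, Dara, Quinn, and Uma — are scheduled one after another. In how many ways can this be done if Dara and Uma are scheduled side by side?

Treat {Dara, Uma} as a single unit. There are 7 units to order, and the pair itself can be ordered 2 ways.
So the count is 2·(7)! = 10080.

10080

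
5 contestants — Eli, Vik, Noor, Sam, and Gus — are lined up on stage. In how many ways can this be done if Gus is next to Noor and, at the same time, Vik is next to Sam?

24

Treat {Gus,Noor} as one block (2 orders) and {Vik,Sam} as another (2 orders).
That leaves 3 units to arrange: 2 × 2 × 3! = 4 × 6 = 24.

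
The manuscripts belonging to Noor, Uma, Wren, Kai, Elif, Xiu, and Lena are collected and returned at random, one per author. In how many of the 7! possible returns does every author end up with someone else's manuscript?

1854

This is the derangement count D_7: permutations of 7 items with no fixed point.
By inclusion–exclusion this is Σ_{j=0}^{7} (−1)^j C(7,j)·(7−j)!.
Computing: 5040 − 5040 + 2520 − 840 + 210 − 42 + 7 − 1 = 1854.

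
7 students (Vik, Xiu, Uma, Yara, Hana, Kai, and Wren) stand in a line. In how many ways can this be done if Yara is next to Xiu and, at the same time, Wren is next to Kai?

480

Treat {Yara,Xiu} as one block (2 orders) and {Wren,Kai} as another (2 orders).
That leaves 5 units to arrange: 2 × 2 × 5! = 4 × 120 = 480.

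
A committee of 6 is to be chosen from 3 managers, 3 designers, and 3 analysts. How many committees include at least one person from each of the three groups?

81

With no constraint there are C(9,6) = 84 possible selections.
Subtract selections that omit an entire group: no managers → C(6,6) = 1; no designers → C(6,6) = 1; no analysts → C(6,6) = 1.
Add back selections omitting two groups (i.e. drawn from a single group): C(3,6) + C(3,6) + C(3,6) = 0.
By inclusion–exclusion: 84 − 3 + 0 = 81.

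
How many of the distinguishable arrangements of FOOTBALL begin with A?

With the first slot taken by A, it remains to arrange the other 7 letters (FOOTBLL).
Those 7 letters have L appearing twice and O appearing twice, giving (7)!/(2!·2!) = 1260.

1260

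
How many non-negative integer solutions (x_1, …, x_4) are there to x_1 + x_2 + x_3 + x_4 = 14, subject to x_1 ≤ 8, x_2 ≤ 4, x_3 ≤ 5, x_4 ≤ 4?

Without the upper bounds there are C(17,3) = 680 ways to split 14 among 4 variables.
Subtract solutions that violate a single cap (substitute x_i' = x_i − (cap_i+1)): x_1 ≥ 9 gives C(8,3) = 56; x_2 ≥ 5 gives C(12,3) = 220; x_3 ≥ 6 gives C(11,3) = 165; x_4 ≥ 5 gives C(12,3) = 220. Together 661.
Add back pairs where two caps are both exceeded: 1 + 0 + 1 + 20 + 35 + 20 = 77.
By inclusion–exclusion the count is 680 − 661 + 77 = 96.

96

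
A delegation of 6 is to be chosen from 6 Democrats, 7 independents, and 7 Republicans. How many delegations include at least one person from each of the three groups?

32340

Unrestricted: C(20,6) = 38760 ways to pick any 6 of the 20.
Selections missing a whole group: no Democrats → C(14,6) = 3003; no independents → C(13,6) = 1716; no Republicans → C(13,6) = 1716.
Add back selections omitting two groups (i.e. drawn from a single group): C(6,6) + C(7,6) + C(7,6) = 15.
By inclusion–exclusion: 38760 − 6435 + 15 = 32340.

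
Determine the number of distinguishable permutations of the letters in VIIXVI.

Letter multiplicities in VIIXVI: I×3, V×2, X×1.
So there are 6! / (3!·2!) = 60 distinguishable arrangements.

60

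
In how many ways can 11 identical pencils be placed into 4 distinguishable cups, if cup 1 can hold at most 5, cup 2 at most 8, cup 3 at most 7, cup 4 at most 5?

Ignoring the caps, the number of non-negative solutions to x_1+…+x_4 = 11 is C(14,3) = 364.
Subtract solutions that violate a single cap (substitute x_i' = x_i − (cap_i+1)): x_1 ≥ 6 gives C(8,3) = 56; x_2 ≥ 9 gives C(5,3) = 10; x_3 ≥ 8 gives C(6,3) = 20; x_4 ≥ 6 gives C(8,3) = 56. Together 142.
No two caps can be exceeded simultaneously, so the pair terms are all 0.
By inclusion–exclusion the count is 364 − 142 + 0 = 222.

222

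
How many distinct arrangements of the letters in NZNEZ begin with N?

Fix N in the first position and arrange the remaining 4 letters.
Those 4 letters have Z appearing twice, giving (4)!/(2!) = 12.

12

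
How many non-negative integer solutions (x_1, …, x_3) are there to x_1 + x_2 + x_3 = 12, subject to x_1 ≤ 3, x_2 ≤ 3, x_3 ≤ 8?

By stars and bars, unrestricted non-negative solutions to x_1+…+x_3 = 12 number C(12+2,2) = 91.
Subtract solutions that violate a single cap (substitute x_i' = x_i − (cap_i+1)): x_1 ≥ 4 gives C(10,2) = 45; x_2 ≥ 4 gives C(10,2) = 45; x_3 ≥ 9 gives C(5,2) = 10. Together 100.
Add back pairs where two caps are both exceeded: 15 + 0 + 0 = 15.
By inclusion–exclusion the count is 91 − 100 + 15 = 6.

6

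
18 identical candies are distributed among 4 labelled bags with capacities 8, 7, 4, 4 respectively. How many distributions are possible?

Without the upper bounds there are C(21,3) = 1330 ways to split 18 among 4 bags.
Subtract solutions that violate a single cap (substitute x_i' = x_i − (cap_i+1)): x_1 ≥ 9 gives C(12,3) = 220; x_2 ≥ 8 gives C(13,3) = 286; x_3 ≥ 5 gives C(16,3) = 560; x_4 ≥ 5 gives C(16,3) = 560. Together 1626.
Add back pairs where two caps are both exceeded: 4 + 35 + 35 + 56 + 56 + 165 = 351.
Subtract triples: 0 + 0 + 0 + 1 = 1.
By inclusion–exclusion the count is 1330 − 1626 + 351 − 1 = 54.

54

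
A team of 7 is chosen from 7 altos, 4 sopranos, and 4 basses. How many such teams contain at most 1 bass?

Split by how many basses are chosen (0 through 1).
Sum: C(4,0)·C(11,7) + C(4,1)·C(11,6) = 330 + 1848 = 2178.

2178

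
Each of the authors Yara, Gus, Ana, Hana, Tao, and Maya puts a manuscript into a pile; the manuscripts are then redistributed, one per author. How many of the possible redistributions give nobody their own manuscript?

265

Let Aᵢ be the assignments in which author i gets their own manuscript. We want the size of the complement of A₁∪…∪A_6.
By inclusion–exclusion this is Σ_{j=0}^{6} (−1)^j C(6,j)·(6−j)!.
Computing: 720 − 720 + 360 − 120 + 30 − 6 + 1 = 265.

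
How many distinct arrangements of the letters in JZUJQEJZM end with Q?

3360

Fix Q in the last position and arrange the remaining 8 letters.
Those 8 letters have J appearing 3 times and Z appearing twice, giving (8)!/(3!·2!) = 3360.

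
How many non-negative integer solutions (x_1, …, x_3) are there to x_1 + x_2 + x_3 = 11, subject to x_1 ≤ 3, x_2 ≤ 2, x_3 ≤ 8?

Without the upper bounds there are C(13,2) = 78 ways to split 11 among 3 variables.
Subtract solutions that violate a single cap (substitute x_i' = x_i − (cap_i+1)): x_1 ≥ 4 gives C(9,2) = 36; x_2 ≥ 3 gives C(10,2) = 45; x_3 ≥ 9 gives C(4,2) = 6. Together 87.
Add back pairs where two caps are both exceeded: 15 + 0 + 0 = 15.
By inclusion–exclusion the count is 78 − 87 + 15 = 6.

6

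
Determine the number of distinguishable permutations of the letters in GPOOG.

Letter multiplicities in GPOOG: G×2, O×2, P×1.
Dividing 5! = 120 by 2!·2! = 4 for the repeated letters gives 30.

30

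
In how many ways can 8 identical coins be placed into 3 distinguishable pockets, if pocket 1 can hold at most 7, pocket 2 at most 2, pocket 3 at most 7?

By stars and bars, unrestricted non-negative solutions to x_1+…+x_3 = 8 number C(8+2,2) = 45.
Subtract solutions that violate a single cap (substitute x_i' = x_i − (cap_i+1)): x_1 ≥ 8 gives C(2,2) = 1; x_2 ≥ 3 gives C(7,2) = 21; x_3 ≥ 8 gives C(2,2) = 1. Together 23.
No two caps can be exceeded simultaneously, so the pair terms are all 0.
By inclusion–exclusion the count is 45 − 23 + 0 = 22.

22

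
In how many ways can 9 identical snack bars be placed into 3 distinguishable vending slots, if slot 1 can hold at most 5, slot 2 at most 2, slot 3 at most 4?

6

Ignoring the caps, the number of non-negative solutions to x_1+…+x_3 = 9 is C(11,2) = 55.
Subtract solutions that violate a single cap (substitute x_i' = x_i − (cap_i+1)): x_1 ≥ 6 gives C(5,2) = 10; x_2 ≥ 3 gives C(8,2) = 28; x_3 ≥ 5 gives C(6,2) = 15. Together 53.
Add back pairs where two caps are both exceeded: 1 + 0 + 3 = 4.
By inclusion–exclusion the count is 55 − 53 + 4 = 6.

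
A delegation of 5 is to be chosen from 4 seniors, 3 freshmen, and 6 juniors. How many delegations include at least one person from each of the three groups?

894

Total 5-person selections from all 13: C(13,5) = 1287.
Subtract selections that omit an entire group: no seniors → C(9,5) = 126; no freshmen → C(10,5) = 252; no juniors → C(7,5) = 21.
Add back selections omitting two groups (i.e. drawn from a single group): C(4,5) + C(3,5) + C(6,5) = 6.
By inclusion–exclusion: 1287 − 399 + 6 = 894.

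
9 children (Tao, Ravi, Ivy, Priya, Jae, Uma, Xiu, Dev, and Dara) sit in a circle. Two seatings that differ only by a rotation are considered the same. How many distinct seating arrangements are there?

Seat Tao anywhere (absorbing the rotational symmetry), then permute the other 8: (8)! = 40320.

40320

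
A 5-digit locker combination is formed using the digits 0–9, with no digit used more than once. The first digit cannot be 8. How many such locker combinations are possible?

The first digit has 10−1 = 9 choices (anything except 8).
The remaining 4 digits are filled from the other 9 symbols without repetition: 9 × 8 × 7 × 6 = 3024.
Total: 9 × 3024 = 27216.

27216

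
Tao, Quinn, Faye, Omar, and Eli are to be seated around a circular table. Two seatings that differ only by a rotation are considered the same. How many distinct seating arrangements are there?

24

Seat Tao anywhere (absorbing the rotational symmetry), then permute the other 4: (4)! = 24.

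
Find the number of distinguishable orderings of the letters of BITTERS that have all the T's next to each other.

Treat the 2 copies of T as a single block. The multiset to arrange is then {TT, B, E, I, R, S}, 6 items in all.
All 6 items are distinct, so there are (6)! = 720 arrangements.

720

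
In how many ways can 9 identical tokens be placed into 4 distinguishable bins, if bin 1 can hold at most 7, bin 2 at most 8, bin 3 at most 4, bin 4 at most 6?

By stars and bars, unrestricted non-negative solutions to x_1+…+x_4 = 9 number C(9+3,3) = 220.
Subtract solutions that violate a single cap (substitute x_i' = x_i − (cap_i+1)): x_1 ≥ 8 gives C(4,3) = 4; x_2 ≥ 9 gives C(3,3) = 1; x_3 ≥ 5 gives C(7,3) = 35; x_4 ≥ 7 gives C(5,3) = 10. Together 50.
No two caps can be exceeded simultaneously, so the pair terms are all 0.
By inclusion–exclusion the count is 220 − 50 + 0 = 170.

170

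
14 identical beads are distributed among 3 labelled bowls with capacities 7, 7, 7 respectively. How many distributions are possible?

Without the upper bounds there are C(16,2) = 120 ways to split 14 among 3 bowls.
Subtract solutions that violate a single cap (substitute x_i' = x_i − (cap_i+1)): x_1 ≥ 8 gives C(8,2) = 28; x_2 ≥ 8 gives C(8,2) = 28; x_3 ≥ 8 gives C(8,2) = 28. Together 84.
No two caps can be exceeded simultaneously, so the pair terms are all 0.
By inclusion–exclusion the count is 120 − 84 + 0 = 36.

36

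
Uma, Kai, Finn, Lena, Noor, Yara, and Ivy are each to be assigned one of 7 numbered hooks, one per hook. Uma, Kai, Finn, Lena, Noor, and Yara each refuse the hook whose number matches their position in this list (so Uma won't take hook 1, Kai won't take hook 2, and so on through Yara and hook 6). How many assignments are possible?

Let Aᵢ (for 1 ≤ i ≤ 6) be the placements that put person i in their forbidden hook. Any j of these fix j positions, leaving (7−j)! ways to fill the rest, and there are C(6,j) ways to pick which j.
By inclusion–exclusion, the number of valid placements is Σ_{j=0}^{6} (−1)^j C(6,j)·(7−j)!.
Computing: 5040 − 4320 + 1800 − 480 + 90 − 12 + 1 = 2119.

2119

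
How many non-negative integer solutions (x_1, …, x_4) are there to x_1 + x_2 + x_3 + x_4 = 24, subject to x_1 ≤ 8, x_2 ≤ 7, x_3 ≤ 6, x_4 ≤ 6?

Ignoring the caps, the number of non-negative solutions to x_1+…+x_4 = 24 is C(27,3) = 2925.
Subtract solutions that violate a single cap (substitute x_i' = x_i − (cap_i+1)): x_1 ≥ 9 gives C(18,3) = 816; x_2 ≥ 8 gives C(19,3) = 969; x_3 ≥ 7 gives C(20,3) = 1140; x_4 ≥ 7 gives C(20,3) = 1140. Together 4065.
Add back pairs where two caps are both exceeded: 120 + 165 + 165 + 220 + 220 + 286 = 1176.
Subtract triples: 1 + 1 + 4 + 10 = 16.
By inclusion–exclusion the count is 2925 − 4065 + 1176 − 16 = 20.

20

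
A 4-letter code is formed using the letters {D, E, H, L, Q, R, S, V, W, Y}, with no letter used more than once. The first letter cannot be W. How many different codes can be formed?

4536

The first letter has 10−1 = 9 choices (anything except W).
The remaining 3 letters are filled from the other 9 symbols without repetition: 9 × 8 × 7 = 504.
Total: 9 × 504 = 4536.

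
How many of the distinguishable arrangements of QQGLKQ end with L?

20

Fix L in the last position and arrange the remaining 5 letters.
Those 5 letters have Q appearing 3 times, giving (5)!/(3!) = 20.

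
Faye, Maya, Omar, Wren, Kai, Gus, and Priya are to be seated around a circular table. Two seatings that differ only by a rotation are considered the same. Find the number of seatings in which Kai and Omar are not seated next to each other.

Without the restriction there are (6)! = 720 seatings.
Seatings with Kai beside Omar: treat them as a block with 2 internal orders, giving 2 × (5)! = 240.
Subtracting, 720 − 240 = 480.

480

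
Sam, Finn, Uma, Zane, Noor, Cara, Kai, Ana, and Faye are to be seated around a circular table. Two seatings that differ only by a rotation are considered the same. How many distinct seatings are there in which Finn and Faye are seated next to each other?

10080

Glue Finn and Faye into a block (2 internal orders). Seating 8 units around a circle gives (7)! arrangements.
So 2 × (7)! = 2 × 5040 = 10080.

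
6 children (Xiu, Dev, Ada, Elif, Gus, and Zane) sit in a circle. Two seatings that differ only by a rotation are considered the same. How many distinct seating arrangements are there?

Fix one person's seat to break rotational symmetry; the remaining 5 people can be arranged in (5)! = 120 ways.

120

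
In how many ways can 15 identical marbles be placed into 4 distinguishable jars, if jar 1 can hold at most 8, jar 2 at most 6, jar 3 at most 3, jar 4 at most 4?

70

Ignoring the caps, the number of non-negative solutions to x_1+…+x_4 = 15 is C(18,3) = 816.
Subtract solutions that violate a single cap (substitute x_i' = x_i − (cap_i+1)): x_1 ≥ 9 gives C(9,3) = 84; x_2 ≥ 7 gives C(11,3) = 165; x_3 ≥ 4 gives C(14,3) = 364; x_4 ≥ 5 gives C(13,3) = 286. Together 899.
Add back pairs where two caps are both exceeded: 0 + 10 + 4 + 35 + 20 + 84 = 153.
By inclusion–exclusion the count is 816 − 899 + 153 = 70.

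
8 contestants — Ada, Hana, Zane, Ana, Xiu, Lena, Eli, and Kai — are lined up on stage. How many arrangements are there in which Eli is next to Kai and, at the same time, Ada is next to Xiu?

Treat {Eli,Kai} as one block (2 orders) and {Ada,Xiu} as another (2 orders).
That leaves 6 units to arrange: 2 × 2 × 6! = 4 × 720 = 2880.

2880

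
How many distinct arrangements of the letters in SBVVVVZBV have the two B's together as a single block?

336

Treat the 2 copies of B as a single block. The multiset to arrange is then {BB, S, V, V, V, V, V, Z}, 8 items in all.
That gives (8)!/(5!) = 336 arrangements.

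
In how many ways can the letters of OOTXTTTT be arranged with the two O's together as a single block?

Treat the 2 copies of O as a single block. The multiset to arrange is then {OO, T, T, T, T, T, X}, 7 items in all.
That gives (7)!/(5!) = 42 arrangements.

42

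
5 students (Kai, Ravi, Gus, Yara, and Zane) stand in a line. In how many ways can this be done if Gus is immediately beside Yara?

Treat {Gus, Yara} as a single unit. There are 4 units to order, and the pair itself can be ordered 2 ways.
So the count is 2·(4)! = 48.

48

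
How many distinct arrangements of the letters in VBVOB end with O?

6

With the last slot taken by O, it remains to arrange the other 4 letters (VBVB).
Those 4 letters have B appearing twice and V appearing twice, giving (4)!/(2!·2!) = 6.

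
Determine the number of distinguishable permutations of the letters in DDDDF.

5

DDDDF has 5 letters with D appearing 4 times.
Dividing 5! = 120 by 4! = 24 for the repeated letters gives 5.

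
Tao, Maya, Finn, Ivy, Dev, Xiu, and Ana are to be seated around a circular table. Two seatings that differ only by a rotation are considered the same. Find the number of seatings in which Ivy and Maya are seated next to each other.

Treat {Ivy, Maya} as one unit (2 internal orders) and seat the resulting 6 units around the table: (5)! circular arrangements.
So 2 × (5)! = 2 × 120 = 240.

240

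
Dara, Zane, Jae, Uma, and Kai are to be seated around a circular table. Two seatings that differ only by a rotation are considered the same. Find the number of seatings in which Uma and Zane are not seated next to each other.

12

All circular seatings of 5 people number (4)! = 24.
Seatings with Uma beside Zane: treat them as a block with 2 internal orders, giving 2 × (3)! = 12.
Subtracting, 24 − 12 = 12.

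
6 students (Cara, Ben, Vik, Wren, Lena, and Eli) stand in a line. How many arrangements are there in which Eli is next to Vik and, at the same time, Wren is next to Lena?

96

Treat {Eli,Vik} as one block (2 orders) and {Wren,Lena} as another (2 orders).
That leaves 4 units to arrange: 2 × 2 × 4! = 4 × 24 = 96.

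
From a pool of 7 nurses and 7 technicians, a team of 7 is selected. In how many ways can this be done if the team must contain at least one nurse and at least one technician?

3430

With no constraint there are C(14,7) = 3432 possible selections.
Selections missing a whole group: no nurses → C(7,7) = 1; no technicians → C(7,7) = 1.
Both groups omitted at once is impossible, so 3432 − 2 = 3430.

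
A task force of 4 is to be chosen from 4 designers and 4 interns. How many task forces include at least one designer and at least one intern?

68

Unrestricted: C(8,4) = 70 ways to pick any 4 of the 8.
Selections missing a whole group: no designers → C(4,4) = 1; no interns → C(4,4) = 1.
Both groups omitted at once is impossible, so 70 − 2 = 68.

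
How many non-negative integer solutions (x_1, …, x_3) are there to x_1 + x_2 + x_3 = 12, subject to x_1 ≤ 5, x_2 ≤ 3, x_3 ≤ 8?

Without the upper bounds there are C(14,2) = 91 ways to split 12 among 3 variables.
Subtract solutions that violate a single cap (substitute x_i' = x_i − (cap_i+1)): x_1 ≥ 6 gives C(8,2) = 28; x_2 ≥ 4 gives C(10,2) = 45; x_3 ≥ 9 gives C(5,2) = 10. Together 83.
Add back pairs where two caps are both exceeded: 6 + 0 + 0 = 6.
By inclusion–exclusion the count is 91 − 83 + 6 = 14.

14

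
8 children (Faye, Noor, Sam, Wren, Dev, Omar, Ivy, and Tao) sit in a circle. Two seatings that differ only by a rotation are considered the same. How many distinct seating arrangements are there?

5040

Around a circle, 8 distinct people have 8!/8 = (7)! = 5040 rotationally distinct seatings.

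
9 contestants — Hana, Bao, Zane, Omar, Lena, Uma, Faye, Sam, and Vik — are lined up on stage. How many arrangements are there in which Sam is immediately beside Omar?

80640

Place the 7 others and the Sam-Omar pair as 8 objects in a line; the pair has 2 internal arrangements.
So the count is 2·(8)! = 80640.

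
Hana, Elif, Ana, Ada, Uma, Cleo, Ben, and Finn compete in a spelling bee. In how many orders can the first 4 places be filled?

This is an ordered selection of 4 from 8: P(8,4).
That gives 8 × 7 × 6 × 5 = 1680.

1680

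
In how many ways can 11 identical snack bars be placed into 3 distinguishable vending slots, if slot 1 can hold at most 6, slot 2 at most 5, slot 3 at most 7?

32

By stars and bars, unrestricted non-negative solutions to x_1+…+x_3 = 11 number C(11+2,2) = 78.
Subtract solutions that violate a single cap (substitute x_i' = x_i − (cap_i+1)): x_1 ≥ 7 gives C(6,2) = 15; x_2 ≥ 6 gives C(7,2) = 21; x_3 ≥ 8 gives C(5,2) = 10. Together 46.
No two caps can be exceeded simultaneously, so the pair terms are all 0.
By inclusion–exclusion the count is 78 − 46 + 0 = 32.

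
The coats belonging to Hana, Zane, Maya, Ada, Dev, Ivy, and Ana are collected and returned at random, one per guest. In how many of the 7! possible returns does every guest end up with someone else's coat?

1854

Let Aᵢ be the assignments in which guest i gets their own coat. We want the size of the complement of A₁∪…∪A_7.
By inclusion–exclusion this is Σ_{j=0}^{7} (−1)^j C(7,j)·(7−j)!.
Computing: 5040 − 5040 + 2520 − 840 + 210 − 42 + 7 − 1 = 1854.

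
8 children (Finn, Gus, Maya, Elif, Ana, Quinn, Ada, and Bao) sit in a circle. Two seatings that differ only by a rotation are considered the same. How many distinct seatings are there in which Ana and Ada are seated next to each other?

1440

Treat {Ana, Ada} as one unit (2 internal orders) and seat the resulting 7 units around the table: (6)! circular arrangements.
So 2 × (6)! = 2 × 720 = 1440.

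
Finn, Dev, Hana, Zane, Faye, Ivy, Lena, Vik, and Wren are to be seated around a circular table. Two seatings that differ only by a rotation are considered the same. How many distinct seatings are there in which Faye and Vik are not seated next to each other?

Without the restriction there are (8)! = 40320 seatings.
Those with Faye next to Vik: fuse the pair into one unit and seat 8 units around a circle — 2·(7)! = 10080.
Subtracting, 40320 − 10080 = 30240.

30240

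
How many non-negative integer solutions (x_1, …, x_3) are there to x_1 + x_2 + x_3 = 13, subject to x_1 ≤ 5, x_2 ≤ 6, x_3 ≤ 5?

By stars and bars, unrestricted non-negative solutions to x_1+…+x_3 = 13 number C(13+2,2) = 105.
Subtract solutions that violate a single cap (substitute x_i' = x_i − (cap_i+1)): x_1 ≥ 6 gives C(9,2) = 36; x_2 ≥ 7 gives C(8,2) = 28; x_3 ≥ 6 gives C(9,2) = 36. Together 100.
Add back pairs where two caps are both exceeded: 1 + 3 + 1 = 5.
By inclusion–exclusion the count is 105 − 100 + 5 = 10.

10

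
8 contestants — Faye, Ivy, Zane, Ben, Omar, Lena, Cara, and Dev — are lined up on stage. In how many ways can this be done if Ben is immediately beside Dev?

Treat {Ben, Dev} as a single unit. There are 7 units to order, and the pair itself can be ordered 2 ways.
That gives 2 × 7! = 2 × 5040 = 10080.

10080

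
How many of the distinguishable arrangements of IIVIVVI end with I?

20

Fix I in the last position and arrange the remaining 6 letters.
Those 6 letters have I appearing 3 times and V appearing 3 times, giving (6)!/(3!·3!) = 20.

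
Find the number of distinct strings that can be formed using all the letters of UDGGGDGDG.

UDGGGDGDG has 9 letters with D appearing 3 times and G appearing 5 times.
So there are 9! / (5!·3!) = 504 distinguishable arrangements.

504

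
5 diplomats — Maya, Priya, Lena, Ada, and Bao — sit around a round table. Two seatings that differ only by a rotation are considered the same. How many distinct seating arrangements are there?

Seat Maya anywhere (absorbing the rotational symmetry), then permute the other 4: (4)! = 24.

24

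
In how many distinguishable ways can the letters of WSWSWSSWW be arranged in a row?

126

WSWSWSSWW has 9 letters with S appearing 4 times and W appearing 5 times.
So there are 9! / (5!·4!) = 126 distinguishable arrangements.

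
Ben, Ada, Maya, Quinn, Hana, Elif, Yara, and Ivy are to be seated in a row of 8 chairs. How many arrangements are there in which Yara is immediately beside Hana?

10080

Treat {Yara, Hana} as a single unit. There are 7 units to order, and the pair itself can be ordered 2 ways.
That gives 2 × 7! = 2 × 5040 = 10080.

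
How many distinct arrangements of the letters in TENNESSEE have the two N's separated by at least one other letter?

There are 9!/(4!·2!·2!) = 3780 arrangements of TENNESSEE in total.
Arrangements with the N's together: treat NN as one letter, giving (8)!/(4!·2!) = 840.
Subtracting, 3780 − 840 = 2940 arrangements keep the N's apart.

2940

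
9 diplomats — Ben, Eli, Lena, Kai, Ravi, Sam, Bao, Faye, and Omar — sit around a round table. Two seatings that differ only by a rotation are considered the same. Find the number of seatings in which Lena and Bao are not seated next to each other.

Without the restriction there are (8)! = 40320 seatings.
Those with Lena next to Bao: fuse the pair into one unit and seat 8 units around a circle — 2·(7)! = 10080.
Subtracting, 40320 − 10080 = 30240.

30240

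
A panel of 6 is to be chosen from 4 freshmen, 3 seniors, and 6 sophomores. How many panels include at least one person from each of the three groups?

With no constraint there are C(13,6) = 1716 possible selections.
Selections missing a whole group: no freshmen → C(9,6) = 84; no seniors → C(10,6) = 210; no sophomores → C(7,6) = 7.
Add back selections omitting two groups (i.e. drawn from a single group): C(4,6) + C(3,6) + C(6,6) = 1.
By inclusion–exclusion: 1716 − 301 + 1 = 1416.

1416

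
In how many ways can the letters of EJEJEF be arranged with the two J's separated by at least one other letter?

Total arrangements of EJEJEF: 6!/(3!·2!) = 60.
Arrangements with the J's together: treat JJ as one letter, giving (5)!/(3!) = 20.
Hence 60 − 20 = 40.

40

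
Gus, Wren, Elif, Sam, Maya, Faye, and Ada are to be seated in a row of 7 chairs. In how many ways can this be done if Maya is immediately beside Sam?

Treat {Maya, Sam} as a single unit. There are 6 units to order, and the pair itself can be ordered 2 ways.
So the count is 2·(6)! = 1440.

1440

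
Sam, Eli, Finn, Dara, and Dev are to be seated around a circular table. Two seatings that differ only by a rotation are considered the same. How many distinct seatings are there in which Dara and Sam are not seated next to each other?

Without the restriction there are (4)! = 24 seatings.
Seatings with Dara beside Sam: treat them as a block with 2 internal orders, giving 2 × (3)! = 12.
Subtracting, 24 − 12 = 12.

12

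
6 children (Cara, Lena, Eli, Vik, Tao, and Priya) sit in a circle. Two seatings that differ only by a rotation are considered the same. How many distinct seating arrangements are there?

120

Fix one person's seat to break rotational symmetry; the remaining 5 people can be arranged in (5)! = 120 ways.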